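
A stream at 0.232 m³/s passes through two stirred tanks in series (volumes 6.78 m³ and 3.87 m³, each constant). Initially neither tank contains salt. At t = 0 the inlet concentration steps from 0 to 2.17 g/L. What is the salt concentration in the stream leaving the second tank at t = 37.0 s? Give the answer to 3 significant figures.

Time constants: τᵢ = Vᵢ/Q for each well-mixed tank.
τ₁ = 6.78/0.232 = 29.224 s; τ₂ = 3.87/0.232 = 16.681 s.
Tank 1: C₁ = C_in(1 − e^(−t/τ₁)). Tank 2 (τ₁ ≠ τ₂): C₂ = C_in[1 − (τ₁ e^(−t/τ₁) − τ₂ e^(−t/τ₂))/(τ₁ − τ₂)].
At t = 37.0: e^(−t/τ₁) = 0.28194, e^(−t/τ₂) = 0.10882.
C₂ = 2.17·[1 − (29.224·0.28194 − 16.681·0.10882)/(12.543)] = 2.17·0.48783 = 1.0586 g/L.

1.06 g/L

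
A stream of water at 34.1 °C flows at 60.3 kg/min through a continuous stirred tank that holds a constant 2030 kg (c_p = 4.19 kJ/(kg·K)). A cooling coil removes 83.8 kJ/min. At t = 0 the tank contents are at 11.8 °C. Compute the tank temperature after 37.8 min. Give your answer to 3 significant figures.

M c_p dT/dt = ṁ c_p (T_in − T) − Q̇.
Rearrange: dT/dt = (T_ss − T)/τ with τ = M/ṁ = 33.665 min and T_ss = T_in − Q̇/(ṁ c_p) = 33.768 °C.
This is linear first-order; T(t) = T_ss + (T₀ − T_ss) e^(−t/τ).
T(37.8) = 33.768 + (-21.968)·e^(−37.8/33.665) = 33.768 + (-21.968)·0.32536 = 26.621 °C.

26.6 °C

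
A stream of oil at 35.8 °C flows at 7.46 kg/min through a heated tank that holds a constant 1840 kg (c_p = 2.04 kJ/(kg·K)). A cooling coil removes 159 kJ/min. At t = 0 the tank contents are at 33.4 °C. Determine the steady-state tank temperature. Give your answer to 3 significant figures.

M c_p dT/dt = ṁ c_p (T_in − T) − Q̇.
At steady state dT/dt = 0 ⇒ T_ss = T_in − Q̇/(ṁ c_p) = 35.8 − 159/(7.46·2.04) = 25.352 °C.

25.4 °C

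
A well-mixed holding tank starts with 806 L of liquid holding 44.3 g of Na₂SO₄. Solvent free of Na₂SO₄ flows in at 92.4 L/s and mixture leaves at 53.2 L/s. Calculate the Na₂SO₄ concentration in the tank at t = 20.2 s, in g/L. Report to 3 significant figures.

Let m(t) be the amount of Na₂SO₄. Volume: V(t) = V₀ + (Q_in − Q_out) t = 806 + 39.200 t; V(20.2) = 1597.8 L.
No Na₂SO₄ enters, so dm/dt = −Q_out · (m/V).
Separate: dm/m = −Q_out dt/V(t) ⇒ ln(m/m₀) = −(Q_out/(Q_in−Q_out)) ln(V/V₀).
m = m₀ (V₀/V)^(Q_out/(Q_in−Q_out)) = 44.3 × (806/1597.8)^(1.3571) = 17.501 g.
C = m/V = 17.501/1597.8 = 0.010953 g/L.

0.0110 g/L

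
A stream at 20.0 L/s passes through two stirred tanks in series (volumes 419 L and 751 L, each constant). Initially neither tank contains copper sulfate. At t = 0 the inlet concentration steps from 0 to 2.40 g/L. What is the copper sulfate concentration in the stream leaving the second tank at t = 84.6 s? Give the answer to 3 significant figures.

Time constants: τᵢ = Vᵢ/Q for each well-mixed tank.
τ₁ = 419/20.0 = 20.950 s; τ₂ = 751/20.0 = 37.550 s.
Tank 1: C₁ = C_in(1 − e^(−t/τ₁)). Tank 2 (τ₁ ≠ τ₂): C₂ = C_in[1 − (τ₁ e^(−t/τ₁) − τ₂ e^(−t/τ₂))/(τ₁ − τ₂)].
At t = 84.6: e^(−t/τ₁) = 0.017629, e^(−t/τ₂) = 0.10508.
C₂ = 2.40·[1 − (20.950·0.017629 − 37.550·0.10508)/(-16.600)] = 2.40·0.78454 = 1.8829 g/L.

1.88 g/L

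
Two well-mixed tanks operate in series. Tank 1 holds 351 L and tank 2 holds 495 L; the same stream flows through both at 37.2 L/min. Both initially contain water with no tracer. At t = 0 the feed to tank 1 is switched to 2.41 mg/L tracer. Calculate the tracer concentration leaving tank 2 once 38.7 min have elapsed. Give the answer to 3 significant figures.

2.06 mg/L

Species balance on tank i: dCᵢ/dt = (Cᵢ₋₁ − Cᵢ)/τᵢ with τᵢ = Vᵢ/Q.
τ₁ = 351/37.2 = 9.4355 min; τ₂ = 495/37.2 = 13.306 min.
Tank 1: C₁ = C_in(1 − e^(−t/τ₁)). Tank 2 (τ₁ ≠ τ₂): C₂ = C_in[1 − (τ₁ e^(−t/τ₁) − τ₂ e^(−t/τ₂))/(τ₁ − τ₂)].
At t = 38.7: e^(−t/τ₁) = 0.016547, e^(−t/τ₂) = 0.054565.
C₂ = 2.41·[1 − (9.4355·0.016547 − 13.306·0.054565)/(-3.8710)] = 2.41·0.85277 = 2.0552 mg/L.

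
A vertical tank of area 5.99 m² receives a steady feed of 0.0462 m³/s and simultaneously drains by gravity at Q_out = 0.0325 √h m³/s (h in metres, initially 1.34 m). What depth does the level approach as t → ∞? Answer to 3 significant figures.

2.02 m

Level balance: A dh/dt = 0.0462 − 0.0325 √h. Setting dh/dt = 0:
Q_in = 0.0325 √h_ss ⇒ √h_ss = 0.0462/0.0325 = 1.4215.
h_ss = 1.4215² = 2.0208 m. (Since h₀ = 1.34 m < h_ss, the level will rise toward this value.)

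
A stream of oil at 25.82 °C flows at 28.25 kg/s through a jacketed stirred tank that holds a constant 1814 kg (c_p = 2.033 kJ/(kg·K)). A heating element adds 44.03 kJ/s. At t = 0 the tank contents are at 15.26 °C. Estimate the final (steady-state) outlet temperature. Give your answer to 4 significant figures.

26.59 °C

First-law balance (no shaft work): M c_p dT/dt = ṁ c_p (T_in − T) + 44.03.
At steady state dT/dt = 0 ⇒ T_ss = T_in + Q̇/(ṁ c_p) = 25.82 + 44.03/(28.25·2.033) = 26.5866 °C.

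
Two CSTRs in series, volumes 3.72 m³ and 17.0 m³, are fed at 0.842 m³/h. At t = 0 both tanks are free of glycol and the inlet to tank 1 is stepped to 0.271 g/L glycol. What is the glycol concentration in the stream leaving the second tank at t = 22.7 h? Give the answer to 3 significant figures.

Species balance on tank i: dCᵢ/dt = (Cᵢ₋₁ − Cᵢ)/τᵢ with τᵢ = Vᵢ/Q.
τ₁ = 3.72/0.842 = 4.4181 h; τ₂ = 17.0/0.842 = 20.190 h.
Tank 1: C₁ = C_in(1 − e^(−t/τ₁)). Tank 2 (τ₁ ≠ τ₂): C₂ = C_in[1 − (τ₁ e^(−t/τ₁) − τ₂ e^(−t/τ₂))/(τ₁ − τ₂)].
At t = 22.7: e^(−t/τ₁) = 0.0058694, e^(−t/τ₂) = 0.32487.
C₂ = 0.271·[1 − (4.4181·0.0058694 − 20.190·0.32487)/(-15.772)] = 0.271·0.58577 = 0.15874 g/L.

0.159 g/L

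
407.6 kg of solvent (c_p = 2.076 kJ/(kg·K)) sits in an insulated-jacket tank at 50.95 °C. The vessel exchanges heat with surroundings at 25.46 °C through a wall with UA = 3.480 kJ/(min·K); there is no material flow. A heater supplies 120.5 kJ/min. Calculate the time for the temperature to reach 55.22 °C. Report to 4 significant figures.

153.2 min

M c_p dT/dt = −UA(T − T_amb) + Q̇.
τ = M c_p/UA = 243.154 min; T_ss = T_amb + Q̇/UA = 25.46 + 120.5/3.480 = 60.0864 °C.
T(t) = T_ss + (T₀ − T_ss)e^(−t/τ); set T = 55.22:
t = −τ ln[(T − T_ss)/(T₀ − T_ss)] = −243.154 · ln(0.532641) = 153.165 min.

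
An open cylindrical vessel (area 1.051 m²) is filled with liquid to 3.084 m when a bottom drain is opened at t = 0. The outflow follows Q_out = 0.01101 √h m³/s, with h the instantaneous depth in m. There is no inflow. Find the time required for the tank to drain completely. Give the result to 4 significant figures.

335.3 s

A dh/dt = −Q_out = −0.01101 √h.
∫ h^(−1/2) dh = −(0.01101/A) ∫ dt, giving 2√h = 2√h₀ − (0.01101/A) t.
Set h = 0: 2√h₀ = (0.01101/A) t_empty ⇒ t_empty = 2A√h₀/0.01101.
t_empty = 2·1.051·√3.084/0.01101 = 2.10200·1.75613/0.01101 = 335.276 s.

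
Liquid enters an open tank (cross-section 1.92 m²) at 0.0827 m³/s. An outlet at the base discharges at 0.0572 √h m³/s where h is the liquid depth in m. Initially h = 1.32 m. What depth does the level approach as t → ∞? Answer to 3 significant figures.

2.09 m

Accumulation of liquid (constant cross-section A): A dh/dt = Q_in − 0.0572 √h. At steady state dh/dt = 0:
Q_in = 0.0572 √h_ss ⇒ √h_ss = 0.0827/0.0572 = 1.4458.
h_ss = 1.4458² = 2.0903 m. (Since h₀ = 1.32 m < h_ss, the level will rise toward this value.)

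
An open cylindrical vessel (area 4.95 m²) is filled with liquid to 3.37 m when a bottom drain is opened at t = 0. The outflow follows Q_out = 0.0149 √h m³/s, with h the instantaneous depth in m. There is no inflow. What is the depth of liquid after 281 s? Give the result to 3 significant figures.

2.00 m

Volume balance on the tank: A dh/dt = −0.0149 √h.
This is separable: 2 d(√h)/dt = −0.0149/A, so √h = √h₀ − (0.0149/(2A)) t.
√h = √3.37 − 0.0149·281/(2·4.95) = 1.8358 − 0.42292 = 1.4128.
h = 1.4128² = 1.9961 m.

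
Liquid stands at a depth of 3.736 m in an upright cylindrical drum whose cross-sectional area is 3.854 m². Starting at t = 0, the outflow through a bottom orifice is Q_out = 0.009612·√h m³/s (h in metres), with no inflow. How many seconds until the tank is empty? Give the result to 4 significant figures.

Volume balance on the tank: A dh/dt = −0.009612 √h.
This is separable: 2 d(√h)/dt = −0.009612/A, so √h = √h₀ − (0.009612/(2A)) t.
Set h = 0: 2√h₀ = (0.009612/A) t_empty ⇒ t_empty = 2A√h₀/0.009612.
t_empty = 2·3.854·√3.736/0.009612 = 7.70800·1.93287/0.009612 = 1550.00 s.

1550 s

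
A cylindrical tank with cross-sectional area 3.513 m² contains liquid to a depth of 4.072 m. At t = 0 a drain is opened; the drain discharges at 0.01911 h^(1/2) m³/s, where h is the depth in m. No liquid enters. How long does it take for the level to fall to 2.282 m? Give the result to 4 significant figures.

Mass balance (ρ constant): A dh/dt = −0.01911 √h.
∫ h^(−1/2) dh = −(0.01911/A) ∫ dt, giving 2√h = 2√h₀ − (0.01911/A) t.
t = 2A(√h₀ − √h)/0.01911 = 2·3.513·(√4.072 − √2.282)/0.01911
  = 7.02600 × (2.01792 − 1.51063) / 0.01911 = 186.511 s.

186.5 s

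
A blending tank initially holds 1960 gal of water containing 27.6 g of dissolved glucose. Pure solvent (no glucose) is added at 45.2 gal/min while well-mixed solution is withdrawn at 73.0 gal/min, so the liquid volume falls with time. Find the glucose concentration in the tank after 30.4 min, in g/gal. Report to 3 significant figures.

Let m(t) be the amount of glucose. Volume: V(t) = V₀ + (Q_in − Q_out) t = 1960 − 27.800 t; V(30.4) = 1114.9 gal.
Species balance (pure solvent in): dm/dt = −Q_out · m/V(t).
dm/m = −Q_out dt/(V₀ − 27.800 t); integrating gives ln(m/m₀) = −(Q_out/(Q_in−Q_out)) ln(V/V₀).
m = m₀ (V₀/V)^(Q_out/(Q_in−Q_out)) = 27.6 × (1960/1114.9)^(-2.6259) = 6.2732 g.
C = m/V = 6.2732/1114.9 = 0.0056268 g/gal.

0.00563 g/gal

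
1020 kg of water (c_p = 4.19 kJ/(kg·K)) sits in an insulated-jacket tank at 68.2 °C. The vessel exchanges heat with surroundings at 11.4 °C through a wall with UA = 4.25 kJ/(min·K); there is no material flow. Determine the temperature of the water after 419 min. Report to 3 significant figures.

48.8 °C

Unsteady energy balance on the tank contents: M c_p dT/dt = −UA(T − T_amb).
dT/dt = (T_ss − T)/τ with T_ss = T_amb = 11.400 °C, τ = M c_p/UA = 1020·4.19/4.25 = 1005.6 min.
This is linear first-order; T(t) = T_ss + (T₀ − T_ss) e^(−t/τ).
T(419) = 11.400 + (56.800)·0.65924 = 48.845 °C.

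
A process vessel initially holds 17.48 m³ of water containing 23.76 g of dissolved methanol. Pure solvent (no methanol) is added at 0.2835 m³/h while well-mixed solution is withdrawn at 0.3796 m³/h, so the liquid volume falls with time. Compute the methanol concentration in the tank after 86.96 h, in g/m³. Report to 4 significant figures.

Total volume: dV/dt = Q_in − Q_out = -0.0961000 m³/h, so V(t) = 17.48 − 0.0961000 t and V(86.96) = 9.12314 m³.
No methanol enters, so dm/dt = −Q_out · (m/V).
Separate: dm/m = −Q_out dt/V(t) ⇒ ln(m/m₀) = −(Q_out/(Q_in−Q_out)) ln(V/V₀).
m = m₀ (V₀/V)^(Q_out/(Q_in−Q_out)) = 23.76 × (17.48/9.12314)^(-3.95005) = 1.82123 g.
C = m/V = 1.82123/9.12314 = 0.199627 g/m³.

0.1996 g/m³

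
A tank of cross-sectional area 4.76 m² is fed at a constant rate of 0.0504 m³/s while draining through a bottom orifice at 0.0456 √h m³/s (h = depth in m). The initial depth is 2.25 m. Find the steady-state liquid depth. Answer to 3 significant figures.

1.22 m

Level balance: A dh/dt = 0.0504 − 0.0456 √h. Setting dh/dt = 0:
Q_in = 0.0456 √h_ss ⇒ √h_ss = 0.0504/0.0456 = 1.1053.
h_ss = 1.1053² = 1.2216 m. (Since h₀ = 2.25 m > h_ss, the level will fall toward this value.)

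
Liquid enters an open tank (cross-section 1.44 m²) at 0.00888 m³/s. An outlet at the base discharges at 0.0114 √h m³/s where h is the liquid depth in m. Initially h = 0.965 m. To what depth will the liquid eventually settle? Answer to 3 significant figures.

A dh/dt = Q_in − 0.0114 √h. Steady state requires inflow = outflow:
Q_in = 0.0114 √h_ss ⇒ √h_ss = 0.00888/0.0114 = 0.77895.
h_ss = 0.77895² = 0.60676 m. (Since h₀ = 0.965 m > h_ss, the level will fall toward this value.)

0.607 m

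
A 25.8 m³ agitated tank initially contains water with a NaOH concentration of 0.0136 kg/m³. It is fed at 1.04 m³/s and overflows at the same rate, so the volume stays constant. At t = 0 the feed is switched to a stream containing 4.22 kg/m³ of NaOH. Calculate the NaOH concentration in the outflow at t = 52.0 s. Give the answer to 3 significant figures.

Transient balance on the dissolved component: V dC/dt = Q(C_in − C).
Rewrite as dC/dt + C/τ = C_in/τ, τ = V/Q = 24.808 s.
This is linear first-order; C(t) = C_in + (C₀ − C_in) e^(−t/τ).
C(52.0) = 4.22 + (0.0136 − 4.22)·e^(−52.0/24.808) = 4.22 + (-4.2064)·0.12293 = 3.7029 kg/m³.

3.70 kg/m³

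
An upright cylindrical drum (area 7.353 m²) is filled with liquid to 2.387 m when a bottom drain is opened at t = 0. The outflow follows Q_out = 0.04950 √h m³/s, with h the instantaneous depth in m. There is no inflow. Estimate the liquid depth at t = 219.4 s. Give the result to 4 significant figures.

0.6504 m

Accumulation of liquid (constant cross-section A): A dh/dt = −0.04950 √h.
∫ h^(−1/2) dh = −(0.04950/A) ∫ dt, giving 2√h = 2√h₀ − (0.04950/A) t.
√h = √2.387 − 0.04950·219.4/(2·7.353) = 1.54499 − 0.738494 = 0.806497.
h = 0.806497² = 0.650438 m.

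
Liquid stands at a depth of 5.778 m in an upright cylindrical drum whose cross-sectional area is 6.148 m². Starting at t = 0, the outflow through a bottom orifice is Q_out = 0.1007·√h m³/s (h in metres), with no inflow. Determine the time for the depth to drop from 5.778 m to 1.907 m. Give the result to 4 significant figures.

124.9 s

With no inflow, A dh/dt = −0.1007 √h.
This is separable: 2 d(√h)/dt = −0.1007/A, so √h = √h₀ − (0.1007/(2A)) t.
t = 2A(√h₀ − √h)/0.1007 = 2·6.148·(√5.778 − √1.907)/0.1007
  = 12.2960 × (2.40375 − 1.38094) / 0.1007 = 124.890 s.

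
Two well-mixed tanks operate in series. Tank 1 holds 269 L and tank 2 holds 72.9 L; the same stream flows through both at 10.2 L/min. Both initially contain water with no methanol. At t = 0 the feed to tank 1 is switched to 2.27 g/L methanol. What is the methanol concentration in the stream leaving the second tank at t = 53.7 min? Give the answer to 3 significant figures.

Each tank obeys Vᵢ dCᵢ/dt = Q(Cᵢ₋₁ − Cᵢ), so τᵢ = Vᵢ/Q.
τ₁ = 269/10.2 = 26.373 min; τ₂ = 72.9/10.2 = 7.1471 min.
Solving the cascade with C₁(0)=C₂(0)=0 gives C₂(t) = C_in[1 − (τ₁ e^(−t/τ₁) − τ₂ e^(−t/τ₂))/(τ₁ − τ₂)].
At t = 53.7: e^(−t/τ₁) = 0.13052, e^(−t/τ₂) = 0.00054562.
C₂ = 2.27·[1 − (26.373·0.13052 − 7.1471·0.00054562)/(19.225)] = 2.27·0.82116 = 1.8640 g/L.

1.86 g/L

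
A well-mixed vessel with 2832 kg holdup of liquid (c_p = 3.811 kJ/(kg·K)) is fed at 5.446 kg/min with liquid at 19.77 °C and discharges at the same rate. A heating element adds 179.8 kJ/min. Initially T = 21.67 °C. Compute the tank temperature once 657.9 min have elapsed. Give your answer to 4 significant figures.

26.52 °C

Heat balance on the well-mixed liquid: M c_p dT/dt = ṁ c_p (T_in − T) + 179.8.
τ = M/ṁ = 520.015 min; T_ss = T_in + Q̇/(ṁ c_p) = 19.77 + 179.8/(5.446·3.811) = 28.4331 °C.
Solution: T(t) = T_ss + (T₀ − T_ss) e^(−t/τ).
T(657.9) = 28.4331 + (-6.76310)·e^(−657.9/520.015) = 28.4331 + (-6.76310)·0.282195 = 26.5246 °C.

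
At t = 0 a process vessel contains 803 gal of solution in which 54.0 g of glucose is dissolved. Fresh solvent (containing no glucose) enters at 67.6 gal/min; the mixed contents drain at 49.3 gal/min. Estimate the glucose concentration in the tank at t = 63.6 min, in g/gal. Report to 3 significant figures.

Total volume: dV/dt = Q_in − Q_out = 18.300 gal/min, so V(t) = 803 + 18.300 t and V(63.6) = 1966.9 gal.
No glucose enters, so dm/dt = −Q_out · (m/V).
dm/m = −Q_out dt/(V₀ + 18.300 t); integrating gives ln(m/m₀) = −(Q_out/(Q_in−Q_out)) ln(V/V₀).
m = m₀ (V₀/V)^(Q_out/(Q_in−Q_out)) = 54.0 × (803/1966.9)^(2.6940) = 4.8335 g.
C = m/V = 4.8335/1966.9 = 0.0024575 g/gal.

0.00246 g/gal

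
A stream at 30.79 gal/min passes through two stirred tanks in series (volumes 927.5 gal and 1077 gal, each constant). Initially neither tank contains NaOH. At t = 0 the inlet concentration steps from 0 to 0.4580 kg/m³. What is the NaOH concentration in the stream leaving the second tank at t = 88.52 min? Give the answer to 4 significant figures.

0.3458 kg/m³

Species balance on tank i: dCᵢ/dt = (Cᵢ₋₁ − Cᵢ)/τᵢ with τᵢ = Vᵢ/Q.
τ₁ = 927.5/30.79 = 30.1234 min; τ₂ = 1077/30.79 = 34.9789 min.
Tank 1: C₁ = C_in(1 − e^(−t/τ₁)). Tank 2 (τ₁ ≠ τ₂): C₂ = C_in[1 − (τ₁ e^(−t/τ₁) − τ₂ e^(−t/τ₂))/(τ₁ − τ₂)].
At t = 88.52: e^(−t/τ₁) = 0.0529410, e^(−t/τ₂) = 0.0796057.
C₂ = 0.4580·[1 − (30.1234·0.0529410 − 34.9789·0.0796057)/(-4.85547)] = 0.4580·0.754966 = 0.345774 kg/m³.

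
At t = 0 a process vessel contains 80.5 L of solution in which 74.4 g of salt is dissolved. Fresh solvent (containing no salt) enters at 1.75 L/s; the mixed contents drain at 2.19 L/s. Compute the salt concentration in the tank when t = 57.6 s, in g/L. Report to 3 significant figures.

0.205 g/L

Total volume: dV/dt = Q_in − Q_out = -0.44000 L/s, so V(t) = 80.5 − 0.44000 t and V(57.6) = 55.156 L.
No salt enters, so dm/dt = −Q_out · (m/V).
Separate: dm/m = −Q_out dt/V(t) ⇒ ln(m/m₀) = −(Q_out/(Q_in−Q_out)) ln(V/V₀).
m = m₀ (V₀/V)^(Q_out/(Q_in−Q_out)) = 74.4 × (80.5/55.156)^(-4.9773) = 11.332 g.
C = m/V = 11.332/55.156 = 0.20545 g/L.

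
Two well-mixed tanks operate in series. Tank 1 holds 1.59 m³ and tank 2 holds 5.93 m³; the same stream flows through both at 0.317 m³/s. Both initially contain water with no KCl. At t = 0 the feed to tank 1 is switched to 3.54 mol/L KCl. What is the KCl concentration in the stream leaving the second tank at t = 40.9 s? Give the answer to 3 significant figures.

3.00 mol/L

Each tank obeys Vᵢ dCᵢ/dt = Q(Cᵢ₋₁ − Cᵢ), so τᵢ = Vᵢ/Q.
τ₁ = 1.59/0.317 = 5.0158 s; τ₂ = 5.93/0.317 = 18.707 s.
Solving the cascade with C₁(0)=C₂(0)=0 gives C₂(t) = C_in[1 − (τ₁ e^(−t/τ₁) − τ₂ e^(−t/τ₂))/(τ₁ − τ₂)].
At t = 40.9: e^(−t/τ₁) = 0.00028750, e^(−t/τ₂) = 0.11232.
C₂ = 3.54·[1 − (5.0158·0.00028750 − 18.707·0.11232)/(-13.691)] = 3.54·0.84663 = 2.9971 mol/L.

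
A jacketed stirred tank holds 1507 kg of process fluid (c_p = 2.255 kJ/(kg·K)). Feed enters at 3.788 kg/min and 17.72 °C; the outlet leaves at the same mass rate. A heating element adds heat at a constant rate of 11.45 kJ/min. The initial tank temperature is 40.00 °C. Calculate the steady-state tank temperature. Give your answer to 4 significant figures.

19.06 °C

M c_p dT/dt = ṁ c_p (T_in − T) + Q̇.
At steady state dT/dt = 0 ⇒ T_ss = T_in + Q̇/(ṁ c_p) = 17.72 + 11.45/(3.788·2.255) = 19.0604 °C.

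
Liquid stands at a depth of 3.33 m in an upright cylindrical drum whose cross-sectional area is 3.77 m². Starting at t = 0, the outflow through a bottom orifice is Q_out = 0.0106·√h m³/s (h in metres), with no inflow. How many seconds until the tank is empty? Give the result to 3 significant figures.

Volume balance on the tank: A dh/dt = −0.0106 √h.
This is separable: 2 d(√h)/dt = −0.0106/A, so √h = √h₀ − (0.0106/(2A)) t.
Tank is empty when √h = 0: t_empty = 2A√h₀/0.0106.
t_empty = 2·3.77·√3.33/0.0106 = 7.5400·1.8248/0.0106 = 1298.0 s.

1300 s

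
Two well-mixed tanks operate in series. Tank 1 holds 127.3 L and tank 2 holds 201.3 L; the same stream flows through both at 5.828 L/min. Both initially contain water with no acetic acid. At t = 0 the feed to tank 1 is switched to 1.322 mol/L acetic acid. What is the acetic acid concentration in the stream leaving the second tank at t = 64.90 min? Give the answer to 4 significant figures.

Time constants: τᵢ = Vᵢ/Q for each well-mixed tank.
τ₁ = 127.3/5.828 = 21.8428 min; τ₂ = 201.3/5.828 = 34.5402 min.
Tank 1: C₁ = C_in(1 − e^(−t/τ₁)). Tank 2 (τ₁ ≠ τ₂): C₂ = C_in[1 − (τ₁ e^(−t/τ₁) − τ₂ e^(−t/τ₂))/(τ₁ − τ₂)].
At t = 64.90: e^(−t/τ₁) = 0.0512404, e^(−t/τ₂) = 0.152747.
C₂ = 1.322·[1 − (21.8428·0.0512404 − 34.5402·0.152747)/(-12.6973)] = 1.322·0.672634 = 0.889223 mol/L.

0.8892 mol/L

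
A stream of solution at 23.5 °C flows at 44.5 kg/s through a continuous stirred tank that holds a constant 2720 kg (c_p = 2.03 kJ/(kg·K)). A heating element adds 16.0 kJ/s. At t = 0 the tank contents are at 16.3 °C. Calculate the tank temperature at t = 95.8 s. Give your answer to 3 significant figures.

22.1 °C

Energy balance: M c_p dT/dt = ṁ c_p (T_in − T) + 16.0.
Rearrange: dT/dt = (T_ss − T)/τ with τ = M/ṁ = 61.124 s and T_ss = T_in + Q̇/(ṁ c_p) = 23.677 °C.
Integrating: T(t) = T_ss + (T₀ − T_ss) e^(−t/τ).
T(95.8) = 23.677 + (-7.3771)·e^(−95.8/61.124) = 23.677 + (-7.3771)·0.20860 = 22.138 °C.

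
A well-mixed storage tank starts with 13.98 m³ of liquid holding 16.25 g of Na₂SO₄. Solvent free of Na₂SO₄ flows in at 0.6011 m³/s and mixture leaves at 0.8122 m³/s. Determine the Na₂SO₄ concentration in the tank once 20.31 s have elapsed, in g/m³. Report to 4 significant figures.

0.4096 g/m³

Total volume: dV/dt = Q_in − Q_out = -0.211100 m³/s, so V(t) = 13.98 − 0.211100 t and V(20.31) = 9.69256 m³.
Solute balance: dm/dt = 0 − Q_out C = −Q_out m/V(t).
dm/m = −Q_out dt/(V₀ − 0.211100 t); integrating gives ln(m/m₀) = −(Q_out/(Q_in−Q_out)) ln(V/V₀).
m = m₀ (V₀/V)^(Q_out/(Q_in−Q_out)) = 16.25 × (13.98/9.69256)^(-3.84747) = 3.97047 g.
C = m/V = 3.97047/9.69256 = 0.409641 g/m³.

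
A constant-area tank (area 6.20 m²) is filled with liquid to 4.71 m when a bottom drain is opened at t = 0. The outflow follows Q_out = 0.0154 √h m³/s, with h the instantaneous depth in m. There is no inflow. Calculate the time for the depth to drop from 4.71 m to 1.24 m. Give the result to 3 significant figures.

With no inflow, A dh/dt = −0.0154 √h.
∫ h^(−1/2) dh = −(0.0154/A) ∫ dt, giving 2√h = 2√h₀ − (0.0154/A) t.
t = 2A(√h₀ − √h)/0.0154 = 2·6.20·(√4.71 − √1.24)/0.0154
  = 12.400 × (2.1703 − 1.1136) / 0.0154 = 850.85 s.

851 s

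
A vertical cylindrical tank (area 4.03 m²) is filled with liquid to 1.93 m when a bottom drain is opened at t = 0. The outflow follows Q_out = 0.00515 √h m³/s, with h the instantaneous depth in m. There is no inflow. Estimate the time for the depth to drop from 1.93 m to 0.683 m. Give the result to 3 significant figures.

881 s

A dh/dt = −Q_out = −0.00515 √h.
Separate and integrate: 2(√h − √h₀) = −(0.00515/A) t.
t = 2A(√h₀ − √h)/0.00515 = 2·4.03·(√1.93 − √0.683)/0.00515
  = 8.0600 × (1.3892 − 0.82644) / 0.00515 = 880.82 s.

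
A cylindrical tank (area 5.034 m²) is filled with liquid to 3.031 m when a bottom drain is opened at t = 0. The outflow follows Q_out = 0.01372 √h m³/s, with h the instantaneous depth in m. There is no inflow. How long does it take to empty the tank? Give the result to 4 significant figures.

With no inflow, A dh/dt = −0.01372 √h.
∫ h^(−1/2) dh = −(0.01372/A) ∫ dt, giving 2√h = 2√h₀ − (0.01372/A) t.
Set h = 0: 2√h₀ = (0.01372/A) t_empty ⇒ t_empty = 2A√h₀/0.01372.
t_empty = 2·5.034·√3.031/0.01372 = 10.0680·1.74098/0.01372 = 1277.56 s.

1278 s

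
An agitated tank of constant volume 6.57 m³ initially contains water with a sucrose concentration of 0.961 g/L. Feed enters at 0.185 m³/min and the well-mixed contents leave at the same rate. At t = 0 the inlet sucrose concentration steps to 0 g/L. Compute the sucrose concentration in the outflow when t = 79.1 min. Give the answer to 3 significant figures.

0.104 g/L

Accumulation = in − out for the solute gives V dC/dt = Q(C_in − C).
Rewrite as dC/dt + C/τ = C_in/τ, τ = V/Q = 35.514 min.
Integrating: C(t) = C_in + (C₀ − C_in) e^(−t/τ).
C(79.1) = 0 + (0.961 − 0)·e^(−79.1/35.514) = 0 + (0.96100)·0.10782 = 0.10361 g/L.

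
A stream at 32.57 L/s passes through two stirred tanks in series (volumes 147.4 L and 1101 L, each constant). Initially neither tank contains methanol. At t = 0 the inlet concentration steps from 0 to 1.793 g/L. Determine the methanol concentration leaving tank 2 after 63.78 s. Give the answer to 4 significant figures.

Species balance on tank i: dCᵢ/dt = (Cᵢ₋₁ − Cᵢ)/τᵢ with τᵢ = Vᵢ/Q.
τ₁ = 147.4/32.57 = 4.52564 s; τ₂ = 1101/32.57 = 33.8041 s.
Solving the cascade with C₁(0)=C₂(0)=0 gives C₂(t) = C_in[1 − (τ₁ e^(−t/τ₁) − τ₂ e^(−t/τ₂))/(τ₁ − τ₂)].
At t = 63.78: e^(−t/τ₁) = 7.57651e-07, e^(−t/τ₂) = 0.151563.
C₂ = 1.793·[1 − (4.52564·7.57651e-07 − 33.8041·0.151563)/(-29.2785)] = 1.793·0.825009 = 1.47924 g/L.

1.479 g/L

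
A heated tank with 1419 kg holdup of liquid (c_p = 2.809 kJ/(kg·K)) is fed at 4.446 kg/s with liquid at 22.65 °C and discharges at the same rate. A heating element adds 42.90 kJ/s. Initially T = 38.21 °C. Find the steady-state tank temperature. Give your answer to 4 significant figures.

M c_p dT/dt = ṁ c_p (T_in − T) + Q̇.
At steady state dT/dt = 0 ⇒ T_ss = T_in + Q̇/(ṁ c_p) = 22.65 + 42.90/(4.446·2.809) = 26.0851 °C.

26.09 °C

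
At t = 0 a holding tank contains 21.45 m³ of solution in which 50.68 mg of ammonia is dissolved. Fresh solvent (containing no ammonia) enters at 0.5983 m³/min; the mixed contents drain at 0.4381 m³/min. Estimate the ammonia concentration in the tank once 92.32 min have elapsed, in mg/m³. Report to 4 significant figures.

0.3333 mg/m³

Let m(t) be the amount of ammonia. Volume: V(t) = V₀ + (Q_in − Q_out) t = 21.45 + 0.160200 t; V(92.32) = 36.2397 m³.
Species balance (pure solvent in): dm/dt = −Q_out · m/V(t).
dm/m = −Q_out dt/(V₀ + 0.160200 t); integrating gives ln(m/m₀) = −(Q_out/(Q_in−Q_out)) ln(V/V₀).
m = m₀ (V₀/V)^(Q_out/(Q_in−Q_out)) = 50.68 × (21.45/36.2397)^(2.73471) = 12.0778 mg.
C = m/V = 12.0778/36.2397 = 0.333276 mg/m³.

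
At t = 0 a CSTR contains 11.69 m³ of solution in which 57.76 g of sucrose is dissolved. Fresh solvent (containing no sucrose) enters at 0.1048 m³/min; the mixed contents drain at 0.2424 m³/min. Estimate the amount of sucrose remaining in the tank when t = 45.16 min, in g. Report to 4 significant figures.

15.19 g

Let m(t) be the amount of sucrose. Volume: V(t) = V₀ + (Q_in − Q_out) t = 11.69 − 0.137600 t; V(45.16) = 5.47598 m³.
No sucrose enters, so dm/dt = −Q_out · (m/V).
Separate: dm/m = −Q_out dt/V(t) ⇒ ln(m/m₀) = −(Q_out/(Q_in−Q_out)) ln(V/V₀).
m = m₀ (V₀/V)^(Q_out/(Q_in−Q_out)) = 57.76 × (11.69/5.47598)^(-1.76163) = 15.1856 g.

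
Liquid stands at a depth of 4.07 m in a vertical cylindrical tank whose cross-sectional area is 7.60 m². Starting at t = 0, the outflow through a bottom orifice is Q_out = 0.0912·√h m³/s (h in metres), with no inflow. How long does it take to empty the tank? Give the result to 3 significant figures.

336 s

Accumulation of liquid (constant cross-section A): A dh/dt = −0.0912 √h.
This is separable: 2 d(√h)/dt = −0.0912/A, so √h = √h₀ − (0.0912/(2A)) t.
Tank is empty when √h = 0: t_empty = 2A√h₀/0.0912.
t_empty = 2·7.60·√4.07/0.0912 = 15.200·2.0174/0.0912 = 336.24 s.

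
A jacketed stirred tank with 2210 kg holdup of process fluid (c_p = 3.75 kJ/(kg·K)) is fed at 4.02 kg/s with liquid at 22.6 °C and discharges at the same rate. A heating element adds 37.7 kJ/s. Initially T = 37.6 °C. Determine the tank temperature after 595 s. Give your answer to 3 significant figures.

29.3 °C

First-law balance (no shaft work): M c_p dT/dt = ṁ c_p (T_in − T) + 37.7.
Rearrange: dT/dt = (T_ss − T)/τ with τ = M/ṁ = 549.75 s and T_ss = T_in + Q̇/(ṁ c_p) = 25.101 °C.
T approaches T_ss exponentially: T(t) = T_ss + (T₀ − T_ss) e^(−t/τ).
T(595) = 25.101 + (12.499)·e^(−595/549.75) = 25.101 + (12.499)·0.33881 = 29.336 °C.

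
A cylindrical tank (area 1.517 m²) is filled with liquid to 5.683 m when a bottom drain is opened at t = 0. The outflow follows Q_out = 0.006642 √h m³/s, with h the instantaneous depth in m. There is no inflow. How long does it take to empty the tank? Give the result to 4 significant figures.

1089 s

A dh/dt = −Q_out = −0.006642 √h.
This is separable: 2 d(√h)/dt = −0.006642/A, so √h = √h₀ − (0.006642/(2A)) t.
Set h = 0: 2√h₀ = (0.006642/A) t_empty ⇒ t_empty = 2A√h₀/0.006642.
t_empty = 2·1.517·√5.683/0.006642 = 3.03400·2.38390/0.006642 = 1088.94 s.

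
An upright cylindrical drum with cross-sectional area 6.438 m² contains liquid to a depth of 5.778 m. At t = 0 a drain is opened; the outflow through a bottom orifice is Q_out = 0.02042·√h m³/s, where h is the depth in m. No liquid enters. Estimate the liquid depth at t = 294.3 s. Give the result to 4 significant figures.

Unsteady balance on liquid volume: A dh/dt = −0.02042 √h.
Separate and integrate: 2(√h − √h₀) = −(0.02042/A) t.
√h = √5.778 − 0.02042·294.3/(2·6.438) = 2.40375 − 0.466729 = 1.93702.
h = 1.93702² = 3.75204 m.

3.752 m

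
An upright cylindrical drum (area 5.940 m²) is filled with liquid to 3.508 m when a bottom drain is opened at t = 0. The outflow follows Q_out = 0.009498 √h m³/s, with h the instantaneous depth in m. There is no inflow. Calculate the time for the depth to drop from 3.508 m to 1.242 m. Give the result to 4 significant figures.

948.7 s

A dh/dt = −Q_out = −0.009498 √h.
Separate and integrate: 2(√h − √h₀) = −(0.009498/A) t.
t = 2A(√h₀ − √h)/0.009498 = 2·5.940·(√3.508 − √1.242)/0.009498
  = 11.8800 × (1.87297 − 1.11445) / 0.009498 = 948.743 s.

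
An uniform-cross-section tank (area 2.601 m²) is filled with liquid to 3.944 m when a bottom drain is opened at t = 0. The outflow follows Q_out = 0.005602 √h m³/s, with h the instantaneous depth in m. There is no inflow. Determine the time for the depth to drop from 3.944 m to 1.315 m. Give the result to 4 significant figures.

A dh/dt = −Q_out = −0.005602 √h.
∫ h^(−1/2) dh = −(0.005602/A) ∫ dt, giving 2√h = 2√h₀ − (0.005602/A) t.
t = 2A(√h₀ − √h)/0.005602 = 2·2.601·(√3.944 − √1.315)/0.005602
  = 5.20200 × (1.98595 − 1.14673) / 0.005602 = 779.294 s.

779.3 s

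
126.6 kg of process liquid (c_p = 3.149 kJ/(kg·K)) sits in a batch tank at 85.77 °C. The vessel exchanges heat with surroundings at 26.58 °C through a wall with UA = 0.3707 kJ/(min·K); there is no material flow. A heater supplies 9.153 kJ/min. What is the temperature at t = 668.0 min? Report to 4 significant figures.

69.81 °C

First-law balance (no shaft work): M c_p dT/dt = −UA(T − T_amb) + Q̇.
dT/dt = (T_ss − T)/τ with T_ss = T_amb + Q̇/UA = 26.58 + 9.153/0.3707 = 51.2711 °C, τ = M c_p/UA = 126.6·3.149/0.3707 = 1075.43 min.
T approaches T_ss exponentially: T(t) = T_ss + (T₀ − T_ss) e^(−t/τ).
T(668.0) = 51.2711 + (34.4989)·0.537329 = 69.8084 °C.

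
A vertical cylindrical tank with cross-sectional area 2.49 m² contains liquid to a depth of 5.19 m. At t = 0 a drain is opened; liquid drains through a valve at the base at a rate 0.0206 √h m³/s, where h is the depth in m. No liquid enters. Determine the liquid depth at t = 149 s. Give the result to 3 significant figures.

2.76 m

A dh/dt = −Q_out = −0.0206 √h.
This is separable: 2 d(√h)/dt = −0.0206/A, so √h = √h₀ − (0.0206/(2A)) t.
√h = √5.19 − 0.0206·149/(2·2.49) = 2.2782 − 0.61635 = 1.6618.
h = 1.6618² = 2.7616 m.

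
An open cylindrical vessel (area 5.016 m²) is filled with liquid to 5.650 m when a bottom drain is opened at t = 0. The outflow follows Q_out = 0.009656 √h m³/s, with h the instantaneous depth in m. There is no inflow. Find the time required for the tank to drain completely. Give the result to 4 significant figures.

Unsteady balance on liquid volume: A dh/dt = −0.009656 √h.
∫ h^(−1/2) dh = −(0.009656/A) ∫ dt, giving 2√h = 2√h₀ − (0.009656/A) t.
Set h = 0: 2√h₀ = (0.009656/A) t_empty ⇒ t_empty = 2A√h₀/0.009656.
t_empty = 2·5.016·√5.650/0.009656 = 10.0320·2.37697/0.009656 = 2469.53 s.

2470 s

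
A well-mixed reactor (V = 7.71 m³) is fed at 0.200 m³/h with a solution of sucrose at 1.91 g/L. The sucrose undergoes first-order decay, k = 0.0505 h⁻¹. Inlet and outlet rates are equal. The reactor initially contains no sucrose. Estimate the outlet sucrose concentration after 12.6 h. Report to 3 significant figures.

Species balance: V dC/dt = Q C_in − Q C − k V C.
This is linear with rate a = Q/V + k = 0.076440 h⁻¹.
C_ss = Q C_in/(Q + kV) = 0.64817 g/L; C(t) = C_ss + (C₀ − C_ss) e^(−a t).
C(12.6) = 0.64817 + (-0.64817)·e^(−0.076440·12.6) = 0.64817 + (-0.64817)·0.38169 = 0.40077 g/L.

0.401 g/L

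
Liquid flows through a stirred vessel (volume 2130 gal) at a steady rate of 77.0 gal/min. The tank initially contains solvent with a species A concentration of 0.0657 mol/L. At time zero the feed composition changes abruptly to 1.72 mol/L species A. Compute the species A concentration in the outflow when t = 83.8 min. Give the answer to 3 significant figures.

1.64 mol/L

Species balance on the tank: V dC/dt = Q(C_in − C).
So dC/dt = (C_in − C)/τ with τ = V/Q = 2130/77.0 = 27.662 min.
C approaches C_in exponentially: C(t) = C_in + (C₀ − C_in) e^(−t/τ).
C(83.8) = 1.72 + (0.0657 − 1.72)·e^(−83.8/27.662) = 1.72 + (-1.6543)·0.048345 = 1.6400 mol/L.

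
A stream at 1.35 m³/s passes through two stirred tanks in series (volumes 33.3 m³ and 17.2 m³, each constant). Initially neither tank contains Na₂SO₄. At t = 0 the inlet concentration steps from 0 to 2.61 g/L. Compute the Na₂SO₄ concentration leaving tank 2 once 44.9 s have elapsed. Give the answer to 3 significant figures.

1.82 g/L

Each tank obeys Vᵢ dCᵢ/dt = Q(Cᵢ₋₁ − Cᵢ), so τᵢ = Vᵢ/Q.
τ₁ = 33.3/1.35 = 24.667 s; τ₂ = 17.2/1.35 = 12.741 s.
Tank 1: C₁ = C_in(1 − e^(−t/τ₁)). Tank 2 (τ₁ ≠ τ₂): C₂ = C_in[1 − (τ₁ e^(−t/τ₁) − τ₂ e^(−t/τ₂))/(τ₁ − τ₂)].
At t = 44.9: e^(−t/τ₁) = 0.16198, e^(−t/τ₂) = 0.029478.
C₂ = 2.61·[1 − (24.667·0.16198 − 12.741·0.029478)/(11.926)] = 2.61·0.69646 = 1.8178 g/L.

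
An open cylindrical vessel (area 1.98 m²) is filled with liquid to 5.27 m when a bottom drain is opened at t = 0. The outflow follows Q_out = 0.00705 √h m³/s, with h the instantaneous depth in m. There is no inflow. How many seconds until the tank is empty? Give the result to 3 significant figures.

Volume balance on the tank: A dh/dt = −0.00705 √h.
Separate and integrate: 2(√h − √h₀) = −(0.00705/A) t.
Tank is empty when √h = 0: t_empty = 2A√h₀/0.00705.
t_empty = 2·1.98·√5.27/0.00705 = 3.9600·2.2956/0.00705 = 1289.5 s.

1290 s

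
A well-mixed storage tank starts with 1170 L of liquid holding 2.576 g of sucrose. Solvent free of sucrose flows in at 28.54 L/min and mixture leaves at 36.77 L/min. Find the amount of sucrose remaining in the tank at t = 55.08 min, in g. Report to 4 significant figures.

0.2884 g

Total volume: dV/dt = Q_in − Q_out = -8.23000 L/min, so V(t) = 1170 − 8.23000 t and V(55.08) = 716.692 L.
Solute balance: dm/dt = 0 − Q_out C = −Q_out m/V(t).
Separate: dm/m = −Q_out dt/V(t) ⇒ ln(m/m₀) = −(Q_out/(Q_in−Q_out)) ln(V/V₀).
m = m₀ (V₀/V)^(Q_out/(Q_in−Q_out)) = 2.576 × (1170/716.692)^(-4.46780) = 0.288376 g.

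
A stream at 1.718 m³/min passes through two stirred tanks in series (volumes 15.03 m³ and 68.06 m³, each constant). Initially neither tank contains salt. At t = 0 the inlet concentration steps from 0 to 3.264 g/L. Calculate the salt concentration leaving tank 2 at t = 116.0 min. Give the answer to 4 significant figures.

Time constants: τᵢ = Vᵢ/Q for each well-mixed tank.
τ₁ = 15.03/1.718 = 8.74854 min; τ₂ = 68.06/1.718 = 39.6158 min.
Tank 1: C₁ = C_in(1 − e^(−t/τ₁)). Tank 2 (τ₁ ≠ τ₂): C₂ = C_in[1 − (τ₁ e^(−t/τ₁) − τ₂ e^(−t/τ₂))/(τ₁ − τ₂)].
At t = 116.0: e^(−t/τ₁) = 1.74397e-06, e^(−t/τ₂) = 0.0534974.
C₂ = 3.264·[1 − (8.74854·1.74397e-06 − 39.6158·0.0534974)/(-30.8673)] = 3.264·0.931341 = 3.03990 g/L.

3.040 g/L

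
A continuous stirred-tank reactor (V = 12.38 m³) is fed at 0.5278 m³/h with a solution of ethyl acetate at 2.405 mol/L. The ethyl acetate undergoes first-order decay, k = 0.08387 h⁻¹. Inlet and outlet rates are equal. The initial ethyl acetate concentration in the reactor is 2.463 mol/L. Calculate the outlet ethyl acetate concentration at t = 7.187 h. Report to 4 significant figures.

1.476 mol/L

Species balance: V dC/dt = Q C_in − Q C − k V C.
This is linear with rate a = Q/V + k = 0.126503 h⁻¹.
C_ss = Q C_in/(Q + kV) = 0.810517 mol/L; C(t) = C_ss + (C₀ − C_ss) e^(−a t).
C(7.187) = 0.810517 + (1.65248)·e^(−0.126503·7.187) = 0.810517 + (1.65248)·0.402855 = 1.47623 mol/L.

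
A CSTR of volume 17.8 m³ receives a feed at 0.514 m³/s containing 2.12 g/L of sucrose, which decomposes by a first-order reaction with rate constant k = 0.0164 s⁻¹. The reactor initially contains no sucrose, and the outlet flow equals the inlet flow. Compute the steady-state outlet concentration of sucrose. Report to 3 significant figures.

1.35 g/L

Accumulation = in − out − consumed: V dC/dt = Q C_in − Q C − k V C.
Steady state (dC/dt = 0): C_ss = Q C_in/(Q + kV) = C_in/(1 + kV/Q).
C_ss = 0.514·2.12/(0.514 + 0.0164·17.8) = 1.0897/0.80592 = 1.3521 g/L.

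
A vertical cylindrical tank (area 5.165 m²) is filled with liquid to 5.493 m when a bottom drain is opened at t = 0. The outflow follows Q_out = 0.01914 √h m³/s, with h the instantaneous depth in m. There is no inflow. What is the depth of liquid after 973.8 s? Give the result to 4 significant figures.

0.2910 m

A dh/dt = −Q_out = −0.01914 √h.
∫ h^(−1/2) dh = −(0.01914/A) ∫ dt, giving 2√h = 2√h₀ − (0.01914/A) t.
√h = √5.493 − 0.01914·973.8/(2·5.165) = 2.34371 − 1.80431 = 0.539404.
h = 0.539404² = 0.290957 m.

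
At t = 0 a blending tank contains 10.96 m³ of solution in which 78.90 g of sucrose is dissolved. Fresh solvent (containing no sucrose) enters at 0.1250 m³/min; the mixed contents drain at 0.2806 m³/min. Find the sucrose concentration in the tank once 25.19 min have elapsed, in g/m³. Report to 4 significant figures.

Let m(t) be the amount of sucrose. Volume: V(t) = V₀ + (Q_in − Q_out) t = 10.96 − 0.155600 t; V(25.19) = 7.04044 m³.
No sucrose enters, so dm/dt = −Q_out · (m/V).
dm/m = −Q_out dt/(V₀ − 0.155600 t); integrating gives ln(m/m₀) = −(Q_out/(Q_in−Q_out)) ln(V/V₀).
m = m₀ (V₀/V)^(Q_out/(Q_in−Q_out)) = 78.90 × (10.96/7.04044)^(-1.80334) = 35.5185 g.
C = m/V = 35.5185/7.04044 = 5.04493 g/m³.

5.045 g/m³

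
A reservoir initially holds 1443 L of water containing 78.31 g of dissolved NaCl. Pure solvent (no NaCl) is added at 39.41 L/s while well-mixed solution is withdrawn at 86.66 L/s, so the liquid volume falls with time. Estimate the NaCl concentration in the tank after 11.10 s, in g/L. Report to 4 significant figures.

Total volume: dV/dt = Q_in − Q_out = -47.2500 L/s, so V(t) = 1443 − 47.2500 t and V(11.10) = 918.525 L.
No NaCl enters, so dm/dt = −Q_out · (m/V).
dm/m = −Q_out dt/(V₀ − 47.2500 t); integrating gives ln(m/m₀) = −(Q_out/(Q_in−Q_out)) ln(V/V₀).
m = m₀ (V₀/V)^(Q_out/(Q_in−Q_out)) = 78.31 × (1443/918.525)^(-1.83407) = 34.1993 g.
C = m/V = 34.1993/918.525 = 0.0372328 g/L.

0.03723 g/L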